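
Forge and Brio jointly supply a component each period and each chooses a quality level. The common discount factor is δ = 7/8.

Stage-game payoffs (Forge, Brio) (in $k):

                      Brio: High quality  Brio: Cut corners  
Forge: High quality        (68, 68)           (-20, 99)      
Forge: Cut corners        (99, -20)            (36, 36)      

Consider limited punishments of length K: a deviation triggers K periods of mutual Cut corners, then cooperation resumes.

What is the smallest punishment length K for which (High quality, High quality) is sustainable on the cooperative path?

IC: δ(1−δ^K)/(1−δ) ≥ (99−68)/(68−36) = 31/32.
With δ = 7/8: need 1 − δ^K ≥ 31/32·(1−7/8)/(7/8), i.e. δ^K ≤ 0.8616.
Since (7/8)^1 = 0.8750 and (7/8)^2 = 0.7656, the smallest such K is 2.

2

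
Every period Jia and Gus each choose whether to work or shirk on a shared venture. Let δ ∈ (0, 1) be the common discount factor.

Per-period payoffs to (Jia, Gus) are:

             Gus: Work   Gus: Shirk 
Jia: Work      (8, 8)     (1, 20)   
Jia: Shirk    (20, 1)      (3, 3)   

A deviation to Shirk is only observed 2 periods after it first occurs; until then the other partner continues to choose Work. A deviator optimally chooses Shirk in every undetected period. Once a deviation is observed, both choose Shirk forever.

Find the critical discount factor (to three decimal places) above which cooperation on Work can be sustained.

0.840

A deviator earns 20 for 2 periods, then 3 forever; cooperating earns 8 forever. Multiplying the IC by (1−δ):
8 ≥ 20(1−δ^2) + 3δ^2, so 17·δ^2 ≥ 12 and δ^2 ≥ 12/17.
δ ≥ (12/17)^(1/2) ≈ 0.840.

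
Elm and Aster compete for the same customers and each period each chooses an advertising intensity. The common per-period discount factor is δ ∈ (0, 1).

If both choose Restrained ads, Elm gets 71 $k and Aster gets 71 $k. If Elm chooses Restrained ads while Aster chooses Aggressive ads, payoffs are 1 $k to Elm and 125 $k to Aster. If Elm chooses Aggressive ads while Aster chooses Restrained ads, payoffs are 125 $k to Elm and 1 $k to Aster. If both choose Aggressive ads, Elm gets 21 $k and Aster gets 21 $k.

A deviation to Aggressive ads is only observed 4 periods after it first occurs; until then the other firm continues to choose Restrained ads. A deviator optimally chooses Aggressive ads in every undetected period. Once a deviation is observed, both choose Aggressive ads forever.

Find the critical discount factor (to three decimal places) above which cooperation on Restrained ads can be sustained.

A deviator earns 125 for 4 periods, then 21 forever; cooperating earns 71 forever. Multiplying the IC by (1−δ):
71 ≥ 125(1−δ^4) + 21δ^4, so 104·δ^4 ≥ 54 and δ^4 ≥ 27/52.
δ ≥ (27/52)^(1/4) ≈ 0.849.

0.849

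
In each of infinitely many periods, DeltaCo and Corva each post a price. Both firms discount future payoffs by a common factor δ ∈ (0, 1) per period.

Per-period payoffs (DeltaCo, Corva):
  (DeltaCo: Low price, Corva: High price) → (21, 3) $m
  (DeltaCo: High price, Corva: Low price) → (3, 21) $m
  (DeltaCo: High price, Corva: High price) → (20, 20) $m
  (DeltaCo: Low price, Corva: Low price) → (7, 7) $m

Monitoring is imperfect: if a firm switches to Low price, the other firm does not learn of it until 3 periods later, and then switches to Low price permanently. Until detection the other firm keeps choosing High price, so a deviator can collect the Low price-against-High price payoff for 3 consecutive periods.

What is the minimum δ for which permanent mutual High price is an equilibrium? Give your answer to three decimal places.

0.415

Deviating for the 3 undetected periods gains 21−20 = 1 per period over cooperation, then loses 20−7 = 13 per period forever once punishment starts.
Gain: 1(1 + δ + … + δ^2); loss: 13·δ^3/(1−δ).
No profitable deviation ⇔ 1(1−δ^3) ≤ 13·δ^3, i.e. δ^3 ≥ 1/(1+13) = 1/14.
Hence δ ≥ (1/14)^(1/3) ≈ 0.415.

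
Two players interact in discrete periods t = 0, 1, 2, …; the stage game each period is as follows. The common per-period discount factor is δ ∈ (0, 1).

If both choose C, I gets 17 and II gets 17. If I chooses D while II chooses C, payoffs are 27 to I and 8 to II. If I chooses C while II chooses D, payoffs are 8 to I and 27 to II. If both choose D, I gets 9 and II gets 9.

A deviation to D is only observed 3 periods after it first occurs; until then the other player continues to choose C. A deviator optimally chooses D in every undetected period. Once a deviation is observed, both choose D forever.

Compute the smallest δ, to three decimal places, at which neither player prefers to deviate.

0.822

Deviating for the 3 undetected periods gains 27−17 = 10 per period over cooperation, then loses 17−9 = 8 per period forever once punishment starts.
Gain: 10(1 + δ + … + δ^2); loss: 8·δ^3/(1−δ).
No profitable deviation ⇔ 10(1−δ^3) ≤ 8·δ^3, i.e. δ^3 ≥ 10/(10+8) = 5/9.
Hence δ ≥ (5/9)^(1/3) ≈ 0.822.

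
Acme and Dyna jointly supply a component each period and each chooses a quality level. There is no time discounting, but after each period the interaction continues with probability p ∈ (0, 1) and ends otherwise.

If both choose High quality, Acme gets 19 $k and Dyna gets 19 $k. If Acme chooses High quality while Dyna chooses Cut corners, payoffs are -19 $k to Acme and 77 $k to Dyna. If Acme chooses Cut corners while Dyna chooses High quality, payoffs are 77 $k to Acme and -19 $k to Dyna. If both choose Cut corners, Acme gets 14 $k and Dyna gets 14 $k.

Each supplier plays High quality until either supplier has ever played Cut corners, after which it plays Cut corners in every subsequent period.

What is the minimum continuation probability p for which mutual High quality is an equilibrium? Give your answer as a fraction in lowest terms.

58/63

Expected cooperation value is 19 + p·19 + p²·19 + … = 19/(1−p); deviation gives 77 + p·14/(1−p).
19 ≥ 77(1−p) + 14p ⇒ 63p ≥ 58 ⇒ p ≥ 58/63.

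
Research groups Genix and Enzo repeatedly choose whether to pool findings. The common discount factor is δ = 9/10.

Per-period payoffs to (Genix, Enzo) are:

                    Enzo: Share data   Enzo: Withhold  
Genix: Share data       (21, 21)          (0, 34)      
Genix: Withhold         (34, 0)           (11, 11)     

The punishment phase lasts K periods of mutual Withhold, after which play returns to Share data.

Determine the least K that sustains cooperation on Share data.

2

Need Σ_{k=1}^{K} δ^k ≥ (34−21)/(21−11) = 1.3000 at δ = 9/10.
At K = 1 the sum is 0.9000 < 1.3000; at K = 2 it is 1.7100 ≥ 1.3000.
So the minimum punishment length is K = 2.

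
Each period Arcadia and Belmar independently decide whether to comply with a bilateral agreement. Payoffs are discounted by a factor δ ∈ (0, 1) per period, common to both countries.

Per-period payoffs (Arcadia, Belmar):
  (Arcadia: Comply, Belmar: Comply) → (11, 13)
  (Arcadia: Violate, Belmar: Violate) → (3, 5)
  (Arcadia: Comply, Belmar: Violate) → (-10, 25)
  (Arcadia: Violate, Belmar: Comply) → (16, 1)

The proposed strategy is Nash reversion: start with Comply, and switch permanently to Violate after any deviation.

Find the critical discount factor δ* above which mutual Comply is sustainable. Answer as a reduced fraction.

For Arcadia: deviation gain 16−11 = 5, per-period punishment loss 11−3 = 8. IC gives δ ≥ 5/13.
For Belmar: gain 12, loss 8 per period, so δ ≥ 12/20 = 3/5.
The tighter constraint is Belmar's, so cooperation needs δ ≥ 3/5.

3/5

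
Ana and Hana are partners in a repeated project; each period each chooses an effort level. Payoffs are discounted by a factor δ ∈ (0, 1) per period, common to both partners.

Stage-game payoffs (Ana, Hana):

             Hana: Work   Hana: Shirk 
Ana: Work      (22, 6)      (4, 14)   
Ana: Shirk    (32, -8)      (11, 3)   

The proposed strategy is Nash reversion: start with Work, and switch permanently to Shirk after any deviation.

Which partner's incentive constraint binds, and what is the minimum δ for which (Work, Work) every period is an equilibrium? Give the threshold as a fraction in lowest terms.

Hana; δ ≥ 8/11

Ana's threshold: (32−22)/(32−11) = 10/21.
Hana's threshold: (14−6)/(14−3) = 8/11.
10/21 < 8/11, so Hana binds and δ* = 8/11.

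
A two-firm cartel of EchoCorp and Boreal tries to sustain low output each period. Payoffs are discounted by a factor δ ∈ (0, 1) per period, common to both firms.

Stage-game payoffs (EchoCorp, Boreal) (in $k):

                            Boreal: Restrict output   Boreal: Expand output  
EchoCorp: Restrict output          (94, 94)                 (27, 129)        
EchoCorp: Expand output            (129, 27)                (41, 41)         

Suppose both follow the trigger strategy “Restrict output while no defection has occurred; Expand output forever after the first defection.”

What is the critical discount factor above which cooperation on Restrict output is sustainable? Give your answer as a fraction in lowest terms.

Under grim trigger the critical discount factor is (T−C)/(T−P) with T = 129, C = 94, P = 41.
δ* = (129−94)/(129−41) = 35/88.

35/88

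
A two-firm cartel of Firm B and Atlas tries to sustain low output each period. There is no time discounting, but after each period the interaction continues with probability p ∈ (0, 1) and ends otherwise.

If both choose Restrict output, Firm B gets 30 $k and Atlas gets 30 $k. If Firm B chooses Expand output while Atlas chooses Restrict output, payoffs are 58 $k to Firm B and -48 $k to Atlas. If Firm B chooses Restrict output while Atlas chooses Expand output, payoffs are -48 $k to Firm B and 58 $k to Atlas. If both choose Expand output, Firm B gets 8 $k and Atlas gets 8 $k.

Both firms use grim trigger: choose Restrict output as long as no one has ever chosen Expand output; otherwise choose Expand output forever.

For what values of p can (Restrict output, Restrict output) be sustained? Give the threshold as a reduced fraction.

With no time discounting, the continuation probability p plays the role of the discount factor.
Grim-trigger IC: 30/(1−p) ≥ 58 + 8p/(1−p) ⇒ p ≥ (58−30)/(58−8) = 14/25.

14/25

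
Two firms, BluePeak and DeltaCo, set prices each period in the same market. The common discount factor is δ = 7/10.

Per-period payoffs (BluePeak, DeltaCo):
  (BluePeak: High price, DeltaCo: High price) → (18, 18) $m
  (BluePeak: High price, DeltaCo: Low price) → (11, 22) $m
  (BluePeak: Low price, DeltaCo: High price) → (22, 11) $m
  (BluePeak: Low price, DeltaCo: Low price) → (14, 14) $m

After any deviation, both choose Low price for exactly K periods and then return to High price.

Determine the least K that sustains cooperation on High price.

Need Σ_{k=1}^{K} δ^k ≥ (22−18)/(18−14) = 1.0000 at δ = 7/10.
At K = 1 the sum is 0.7000 < 1.0000; at K = 2 it is 1.1900 ≥ 1.0000.
So the minimum punishment length is K = 2.

2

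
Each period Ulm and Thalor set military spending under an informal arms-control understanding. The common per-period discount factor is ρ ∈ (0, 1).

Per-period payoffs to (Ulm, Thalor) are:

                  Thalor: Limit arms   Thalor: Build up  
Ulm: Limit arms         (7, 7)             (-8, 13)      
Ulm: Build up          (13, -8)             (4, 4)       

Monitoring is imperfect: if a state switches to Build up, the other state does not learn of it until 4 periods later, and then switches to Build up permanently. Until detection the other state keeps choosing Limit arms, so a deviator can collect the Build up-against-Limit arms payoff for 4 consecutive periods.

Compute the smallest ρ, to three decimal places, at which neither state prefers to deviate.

A deviator earns 13 for 4 periods, then 4 forever; cooperating earns 7 forever. Multiplying the IC by (1−ρ):
7 ≥ 13(1−ρ^4) + 4ρ^4, so 9·ρ^4 ≥ 6 and ρ^4 ≥ 2/3.
ρ ≥ (2/3)^(1/4) ≈ 0.904.

0.904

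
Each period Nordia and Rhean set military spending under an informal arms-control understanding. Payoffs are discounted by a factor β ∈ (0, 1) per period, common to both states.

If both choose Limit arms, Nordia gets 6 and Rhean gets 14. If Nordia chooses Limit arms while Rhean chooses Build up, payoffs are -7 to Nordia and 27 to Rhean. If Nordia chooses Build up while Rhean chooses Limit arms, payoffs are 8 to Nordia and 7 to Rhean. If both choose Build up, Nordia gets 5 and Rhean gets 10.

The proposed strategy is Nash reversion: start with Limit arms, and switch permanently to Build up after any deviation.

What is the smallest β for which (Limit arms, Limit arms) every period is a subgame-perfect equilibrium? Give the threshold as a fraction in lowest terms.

13/17

For Nordia: deviation gain 8−6 = 2, per-period punishment loss 6−5 = 1. IC gives β ≥ 2/3.
For Rhean: gain 13, loss 4 per period, so β ≥ 13/17.
The tighter constraint is Rhean's, so cooperation needs β ≥ 13/17.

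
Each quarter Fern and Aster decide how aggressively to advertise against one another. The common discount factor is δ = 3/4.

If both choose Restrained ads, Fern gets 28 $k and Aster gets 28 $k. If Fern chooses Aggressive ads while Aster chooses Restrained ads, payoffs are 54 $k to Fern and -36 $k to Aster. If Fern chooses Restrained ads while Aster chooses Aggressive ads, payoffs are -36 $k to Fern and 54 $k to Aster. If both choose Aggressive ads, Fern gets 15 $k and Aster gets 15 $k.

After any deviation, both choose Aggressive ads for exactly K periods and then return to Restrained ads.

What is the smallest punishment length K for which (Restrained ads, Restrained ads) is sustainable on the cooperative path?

No profitable deviation requires (28−15)(δ+…+δ^K) ≥ 54−28, i.e. δ+…+δ^K ≥ 2 ≈ 2.0000.
With δ = 3/4, the partial sums are K=1: 0.7500, K=2: 1.3125, K=3: 1.7344, K=4: 2.0508.
K = 4 is the first length at which the sum reaches 2.0000.

4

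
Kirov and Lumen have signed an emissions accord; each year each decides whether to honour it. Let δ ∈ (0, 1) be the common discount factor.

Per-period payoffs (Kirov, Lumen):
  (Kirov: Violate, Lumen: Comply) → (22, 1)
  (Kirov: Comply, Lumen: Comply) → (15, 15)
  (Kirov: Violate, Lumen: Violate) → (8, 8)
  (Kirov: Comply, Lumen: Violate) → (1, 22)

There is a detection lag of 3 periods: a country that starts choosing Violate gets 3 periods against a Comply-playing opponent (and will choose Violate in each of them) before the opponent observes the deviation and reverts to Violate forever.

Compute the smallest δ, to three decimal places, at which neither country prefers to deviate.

The best deviation is to choose Violate for all 3 undetected periods, earning 22 each, then 8 forever once detected.
Deviation value: 22(1−δ^3)/(1−δ) + 8δ^3/(1−δ); cooperation value: 15/(1−δ).
IC: 15 ≥ 22(1−δ^3) + 8δ^3 = 22 − 14δ^3.
So δ^3 ≥ 7/14 = 1/2, giving δ ≥ (1/2)^(1/3) ≈ 0.794.

0.794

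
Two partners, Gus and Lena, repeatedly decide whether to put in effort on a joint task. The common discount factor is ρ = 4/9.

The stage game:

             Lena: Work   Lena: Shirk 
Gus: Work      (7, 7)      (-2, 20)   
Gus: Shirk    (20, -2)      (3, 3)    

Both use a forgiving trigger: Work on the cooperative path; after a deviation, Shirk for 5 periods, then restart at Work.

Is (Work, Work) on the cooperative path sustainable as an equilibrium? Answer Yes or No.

No

Comparing payoff streams over the 6 periods until play realigns: cooperate → 7(1+ρ+…+ρ^5); deviate → 20 + 3(ρ+…+ρ^5).
Cooperation is sustained iff (7−3)(ρ+…+ρ^5) ≥ 20−7.
ρ+…+ρ^5 = 4/9·(1−(4/9)^5)/(1−4/9) = 0.7861, and (20−7)/(7−3) = 3.2500.
0.7861 < 3.2500, so cooperation is not sustainable.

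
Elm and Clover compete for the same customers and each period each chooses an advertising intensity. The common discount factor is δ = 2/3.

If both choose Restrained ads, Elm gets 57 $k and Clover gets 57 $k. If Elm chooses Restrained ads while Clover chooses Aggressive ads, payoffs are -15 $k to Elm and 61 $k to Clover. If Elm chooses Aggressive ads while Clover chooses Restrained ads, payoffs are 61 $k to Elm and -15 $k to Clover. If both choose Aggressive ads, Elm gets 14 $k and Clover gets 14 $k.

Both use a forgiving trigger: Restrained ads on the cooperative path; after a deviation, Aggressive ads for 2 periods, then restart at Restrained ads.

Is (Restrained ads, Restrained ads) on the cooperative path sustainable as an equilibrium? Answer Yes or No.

Yes

Comparing payoff streams over the 3 periods until play realigns: cooperate → 57(1+δ+…+δ^2); deviate → 61 + 14(δ+…+δ^2).
Cooperation is sustained iff (57−14)(δ+…+δ^2) ≥ 61−57.
δ+…+δ^2 = 2/3·(1−(2/3)^2)/(1−2/3) = 1.1111, and (61−57)/(57−14) = 0.0930.
1.1111 ≥ 0.0930, so cooperation is sustainable.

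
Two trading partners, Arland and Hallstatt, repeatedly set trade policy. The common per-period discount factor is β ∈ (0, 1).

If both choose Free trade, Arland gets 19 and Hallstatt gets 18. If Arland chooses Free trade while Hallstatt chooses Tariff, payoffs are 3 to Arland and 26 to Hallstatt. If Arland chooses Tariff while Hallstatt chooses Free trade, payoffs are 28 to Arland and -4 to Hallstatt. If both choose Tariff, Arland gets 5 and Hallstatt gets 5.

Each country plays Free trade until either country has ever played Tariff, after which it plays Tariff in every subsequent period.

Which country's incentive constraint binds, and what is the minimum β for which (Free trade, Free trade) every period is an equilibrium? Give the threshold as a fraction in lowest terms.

Arland; β ≥ 9/23

Arland's threshold: (28−19)/(28−5) = 9/23.
Hallstatt's threshold: (26−18)/(26−5) = 8/21.
9/23 > 8/21, so Arland binds and β* = 9/23.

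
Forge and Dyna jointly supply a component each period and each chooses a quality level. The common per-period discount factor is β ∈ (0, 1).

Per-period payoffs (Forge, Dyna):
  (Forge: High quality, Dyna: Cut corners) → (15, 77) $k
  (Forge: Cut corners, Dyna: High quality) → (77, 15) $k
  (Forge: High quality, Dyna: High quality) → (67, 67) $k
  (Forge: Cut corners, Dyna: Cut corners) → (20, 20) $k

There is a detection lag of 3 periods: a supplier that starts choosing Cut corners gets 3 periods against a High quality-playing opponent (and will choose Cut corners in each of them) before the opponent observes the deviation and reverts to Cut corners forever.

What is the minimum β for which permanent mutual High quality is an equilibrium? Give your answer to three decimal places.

The best deviation is to choose Cut corners for all 3 undetected periods, earning 77 each, then 20 forever once detected.
Deviation value: 77(1−β^3)/(1−β) + 20β^3/(1−β); cooperation value: 67/(1−β).
IC: 67 ≥ 77(1−β^3) + 20β^3 = 77 − 57β^3.
So β^3 ≥ 10/57, giving β ≥ (10/57)^(1/3) ≈ 0.560.

0.560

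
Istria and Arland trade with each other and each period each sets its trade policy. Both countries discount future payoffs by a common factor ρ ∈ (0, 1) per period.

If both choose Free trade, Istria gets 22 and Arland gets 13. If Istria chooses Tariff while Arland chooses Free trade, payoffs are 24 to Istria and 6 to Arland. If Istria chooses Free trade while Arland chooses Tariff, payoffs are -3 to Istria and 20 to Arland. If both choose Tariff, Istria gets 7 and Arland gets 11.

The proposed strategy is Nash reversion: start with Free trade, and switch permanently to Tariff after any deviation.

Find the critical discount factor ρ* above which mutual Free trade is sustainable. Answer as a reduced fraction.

Istria's threshold: (24−22)/(24−7) = 2/17.
Arland's threshold: (20−13)/(20−11) = 7/9.
2/17 < 7/9, so Arland binds and ρ* = 7/9.

7/9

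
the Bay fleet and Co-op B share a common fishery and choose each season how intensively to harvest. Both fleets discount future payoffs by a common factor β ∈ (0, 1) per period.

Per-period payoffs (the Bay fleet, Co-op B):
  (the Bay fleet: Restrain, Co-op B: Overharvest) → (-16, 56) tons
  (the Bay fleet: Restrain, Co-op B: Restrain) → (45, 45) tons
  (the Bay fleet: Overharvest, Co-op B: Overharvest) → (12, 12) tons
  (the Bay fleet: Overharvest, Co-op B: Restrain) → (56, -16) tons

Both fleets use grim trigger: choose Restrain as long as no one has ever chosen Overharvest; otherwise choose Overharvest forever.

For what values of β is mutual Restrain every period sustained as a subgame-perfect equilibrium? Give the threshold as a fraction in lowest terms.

Cooperation forever yields 45 each period: 45/(1−β).
Deviating yields 56 once, then 12 forever: 56 + 12β/(1−β).
No profitable deviation requires 45/(1−β) ≥ 56 + 12β/(1−β).
Multiplying by (1−β): 45 ≥ 56(1−β) + 12β = 56 − 44β.
So 44β ≥ 11, i.e. β ≥ 11/44 = 1/4.

1/4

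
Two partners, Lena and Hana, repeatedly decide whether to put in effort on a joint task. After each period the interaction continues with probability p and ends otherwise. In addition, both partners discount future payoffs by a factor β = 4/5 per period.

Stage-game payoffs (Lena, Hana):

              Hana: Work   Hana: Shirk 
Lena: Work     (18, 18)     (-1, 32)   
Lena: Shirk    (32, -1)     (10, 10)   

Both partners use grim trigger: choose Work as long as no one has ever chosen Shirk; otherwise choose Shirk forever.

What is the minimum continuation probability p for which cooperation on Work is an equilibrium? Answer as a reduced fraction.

Expected continuation weight on next period's payoff is β·p = 4/5·p, which plays the role of the discount factor.
Cooperation requires 4/5·p ≥ (32−18)/(32−10) = 7/11, hence p ≥ 35/44.

35/44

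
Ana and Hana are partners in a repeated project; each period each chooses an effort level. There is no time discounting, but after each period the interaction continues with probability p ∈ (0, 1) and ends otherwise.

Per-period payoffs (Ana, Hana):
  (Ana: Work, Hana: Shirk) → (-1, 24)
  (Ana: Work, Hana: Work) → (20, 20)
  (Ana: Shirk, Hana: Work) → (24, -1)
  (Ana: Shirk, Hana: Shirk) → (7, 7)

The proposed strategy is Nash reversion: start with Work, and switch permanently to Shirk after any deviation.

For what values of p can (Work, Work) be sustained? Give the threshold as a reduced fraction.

4/17

With no time discounting, the continuation probability p plays the role of the discount factor.
Grim-trigger IC: 20/(1−p) ≥ 24 + 7p/(1−p) ⇒ p ≥ (24−20)/(24−7) = 4/17.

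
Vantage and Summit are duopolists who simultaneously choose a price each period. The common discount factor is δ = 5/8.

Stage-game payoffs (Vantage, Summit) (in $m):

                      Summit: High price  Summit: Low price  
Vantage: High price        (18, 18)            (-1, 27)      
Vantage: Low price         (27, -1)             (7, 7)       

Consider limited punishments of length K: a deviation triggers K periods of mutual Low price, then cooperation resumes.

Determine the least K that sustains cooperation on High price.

IC: δ(1−δ^K)/(1−δ) ≥ (27−18)/(18−7) = 9/11.
With δ = 5/8: need 1 − δ^K ≥ 9/11·(1−5/8)/(5/8), i.e. δ^K ≤ 0.5091.
Since (5/8)^1 = 0.6250 and (5/8)^2 = 0.3906, the smallest such K is 2.

2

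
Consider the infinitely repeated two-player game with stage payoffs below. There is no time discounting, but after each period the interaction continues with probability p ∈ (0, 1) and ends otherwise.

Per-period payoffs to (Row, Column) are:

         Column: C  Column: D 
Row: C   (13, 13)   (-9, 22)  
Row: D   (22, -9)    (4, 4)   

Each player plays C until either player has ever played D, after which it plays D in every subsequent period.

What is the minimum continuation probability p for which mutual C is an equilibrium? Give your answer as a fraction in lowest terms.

Expected cooperation value is 13 + p·13 + p²·13 + … = 13/(1−p); deviation gives 22 + p·4/(1−p).
13 ≥ 22(1−p) + 4p ⇒ 18p ≥ 9 ⇒ p ≥ 9/18 = 1/2.

1/2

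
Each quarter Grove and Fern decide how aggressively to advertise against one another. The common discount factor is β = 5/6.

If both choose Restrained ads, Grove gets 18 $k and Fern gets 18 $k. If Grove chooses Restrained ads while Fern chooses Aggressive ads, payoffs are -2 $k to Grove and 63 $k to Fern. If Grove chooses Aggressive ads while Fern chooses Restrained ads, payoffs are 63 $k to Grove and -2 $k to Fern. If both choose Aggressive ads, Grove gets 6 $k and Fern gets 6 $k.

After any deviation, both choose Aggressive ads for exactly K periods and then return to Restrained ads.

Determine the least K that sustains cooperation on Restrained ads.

8

Need Σ_{k=1}^{K} β^k ≥ (63−18)/(18−6) = 3.7500 at β = 5/6.
At K = 7 the sum is 3.6046 < 3.7500; at K = 8 it is 3.8372 ≥ 3.7500.
So the minimum punishment length is K = 8.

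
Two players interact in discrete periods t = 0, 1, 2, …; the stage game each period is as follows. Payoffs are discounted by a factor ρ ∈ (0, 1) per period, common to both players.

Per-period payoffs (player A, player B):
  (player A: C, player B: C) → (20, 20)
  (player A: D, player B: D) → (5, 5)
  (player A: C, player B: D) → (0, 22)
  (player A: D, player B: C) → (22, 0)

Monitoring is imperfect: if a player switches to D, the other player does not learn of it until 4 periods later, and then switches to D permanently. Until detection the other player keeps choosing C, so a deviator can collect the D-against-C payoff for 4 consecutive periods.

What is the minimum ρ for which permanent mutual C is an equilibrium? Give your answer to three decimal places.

0.586

The best deviation is to choose D for all 4 undetected periods, earning 22 each, then 5 forever once detected.
Deviation value: 22(1−ρ^4)/(1−ρ) + 5ρ^4/(1−ρ); cooperation value: 20/(1−ρ).
IC: 20 ≥ 22(1−ρ^4) + 5ρ^4 = 22 − 17ρ^4.
So ρ^4 ≥ 2/17, giving ρ ≥ (2/17)^(1/4) ≈ 0.586.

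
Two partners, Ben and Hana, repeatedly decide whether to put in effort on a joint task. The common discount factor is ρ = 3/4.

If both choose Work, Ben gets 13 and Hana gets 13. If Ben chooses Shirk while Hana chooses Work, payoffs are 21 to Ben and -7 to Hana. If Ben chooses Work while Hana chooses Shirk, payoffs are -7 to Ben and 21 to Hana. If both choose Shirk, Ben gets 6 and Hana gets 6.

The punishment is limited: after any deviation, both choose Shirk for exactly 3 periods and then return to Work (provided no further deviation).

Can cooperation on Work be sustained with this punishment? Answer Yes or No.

IC: ρ+…+ρ^3 ≥ (21−13)/(13−6) = 8/7.
At ρ = 3/4: partial sum = 1.7344 ≥ 1.1429. Cooperation sustainable.

Yes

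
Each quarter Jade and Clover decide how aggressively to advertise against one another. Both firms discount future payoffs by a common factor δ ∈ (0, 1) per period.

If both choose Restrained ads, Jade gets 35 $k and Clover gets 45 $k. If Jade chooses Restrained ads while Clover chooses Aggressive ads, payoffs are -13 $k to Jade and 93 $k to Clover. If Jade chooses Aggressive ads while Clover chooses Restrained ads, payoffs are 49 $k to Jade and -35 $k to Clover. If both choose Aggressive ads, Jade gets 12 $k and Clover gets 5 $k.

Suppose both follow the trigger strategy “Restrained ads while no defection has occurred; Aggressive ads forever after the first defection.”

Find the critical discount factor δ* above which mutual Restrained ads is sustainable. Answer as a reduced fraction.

6/11

For Jade: deviation gain 49−35 = 14, per-period punishment loss 35−12 = 23. IC gives δ ≥ 14/37.
For Clover: gain 48, loss 40 per period, so δ ≥ 48/88 = 6/11.
The tighter constraint is Clover's, so cooperation needs δ ≥ 6/11.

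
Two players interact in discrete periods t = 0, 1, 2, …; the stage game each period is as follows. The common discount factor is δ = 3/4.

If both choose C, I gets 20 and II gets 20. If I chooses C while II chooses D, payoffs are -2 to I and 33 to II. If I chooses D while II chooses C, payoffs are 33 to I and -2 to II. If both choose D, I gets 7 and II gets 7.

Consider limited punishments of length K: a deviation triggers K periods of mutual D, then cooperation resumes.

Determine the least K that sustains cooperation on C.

2

Need Σ_{k=1}^{K} δ^k ≥ (33−20)/(20−7) = 1.0000 at δ = 3/4.
At K = 1 the sum is 0.7500 < 1.0000; at K = 2 it is 1.3125 ≥ 1.0000.
So the minimum punishment length is K = 2.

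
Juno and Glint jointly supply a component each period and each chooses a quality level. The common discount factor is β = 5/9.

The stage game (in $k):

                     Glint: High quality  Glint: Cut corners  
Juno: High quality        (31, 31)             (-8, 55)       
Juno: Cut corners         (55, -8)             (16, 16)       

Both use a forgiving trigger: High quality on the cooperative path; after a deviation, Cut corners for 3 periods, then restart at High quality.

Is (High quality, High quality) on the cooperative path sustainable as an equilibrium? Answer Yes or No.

IC: β+…+β^3 ≥ (55−31)/(31−16) = 8/5.
At β = 5/9: partial sum = 1.0357 < 1.6000. Cooperation not sustainable.

No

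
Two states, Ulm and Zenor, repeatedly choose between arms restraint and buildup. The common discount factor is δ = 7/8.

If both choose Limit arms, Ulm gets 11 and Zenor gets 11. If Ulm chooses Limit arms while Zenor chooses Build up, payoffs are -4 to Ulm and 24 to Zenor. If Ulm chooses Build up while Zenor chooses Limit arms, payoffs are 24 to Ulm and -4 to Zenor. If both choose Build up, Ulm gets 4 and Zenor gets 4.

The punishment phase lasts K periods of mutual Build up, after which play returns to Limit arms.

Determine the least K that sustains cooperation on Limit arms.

Need Σ_{k=1}^{K} δ^k ≥ (24−11)/(11−4) = 1.8571 at δ = 7/8.
At K = 2 the sum is 1.6406 < 1.8571; at K = 3 it is 2.3105 ≥ 1.8571.
So the minimum punishment length is K = 3.

3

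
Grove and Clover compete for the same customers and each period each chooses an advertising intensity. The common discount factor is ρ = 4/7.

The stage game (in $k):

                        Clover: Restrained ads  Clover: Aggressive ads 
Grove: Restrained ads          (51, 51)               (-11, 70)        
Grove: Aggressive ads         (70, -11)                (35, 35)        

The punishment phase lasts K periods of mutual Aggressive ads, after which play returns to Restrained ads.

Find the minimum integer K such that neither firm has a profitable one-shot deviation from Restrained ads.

4

No profitable deviation requires (51−35)(ρ+…+ρ^K) ≥ 70−51, i.e. ρ+…+ρ^K ≥ 19/16 ≈ 1.1875.
With ρ = 4/7, the partial sums are K=1: 0.5714, K=2: 0.8980, K=3: 1.0845, K=4: 1.1912.
K = 4 is the first length at which the sum reaches 1.1875.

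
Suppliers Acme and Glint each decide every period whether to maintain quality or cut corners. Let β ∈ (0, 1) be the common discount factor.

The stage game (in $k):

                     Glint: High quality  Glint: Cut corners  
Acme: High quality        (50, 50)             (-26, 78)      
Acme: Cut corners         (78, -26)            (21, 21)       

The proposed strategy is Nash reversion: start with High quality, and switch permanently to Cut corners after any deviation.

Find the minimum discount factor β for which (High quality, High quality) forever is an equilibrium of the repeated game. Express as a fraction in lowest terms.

Under grim trigger the critical discount factor is (T−C)/(T−P) with T = 78, C = 50, P = 21.
β* = (78−50)/(78−21) = 28/57.

28/57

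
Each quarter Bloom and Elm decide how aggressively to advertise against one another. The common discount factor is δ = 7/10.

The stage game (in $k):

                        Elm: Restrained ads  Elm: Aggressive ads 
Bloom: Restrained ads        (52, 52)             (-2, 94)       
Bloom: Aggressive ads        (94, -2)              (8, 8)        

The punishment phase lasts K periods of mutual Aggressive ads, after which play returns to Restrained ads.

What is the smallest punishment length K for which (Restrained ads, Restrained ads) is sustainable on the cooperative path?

No profitable deviation requires (52−8)(δ+…+δ^K) ≥ 94−52, i.e. δ+…+δ^K ≥ 21/22 ≈ 0.9545.
With δ = 7/10, the partial sums are K=1: 0.7000, K=2: 1.1900.
K = 2 is the first length at which the sum reaches 0.9545.

2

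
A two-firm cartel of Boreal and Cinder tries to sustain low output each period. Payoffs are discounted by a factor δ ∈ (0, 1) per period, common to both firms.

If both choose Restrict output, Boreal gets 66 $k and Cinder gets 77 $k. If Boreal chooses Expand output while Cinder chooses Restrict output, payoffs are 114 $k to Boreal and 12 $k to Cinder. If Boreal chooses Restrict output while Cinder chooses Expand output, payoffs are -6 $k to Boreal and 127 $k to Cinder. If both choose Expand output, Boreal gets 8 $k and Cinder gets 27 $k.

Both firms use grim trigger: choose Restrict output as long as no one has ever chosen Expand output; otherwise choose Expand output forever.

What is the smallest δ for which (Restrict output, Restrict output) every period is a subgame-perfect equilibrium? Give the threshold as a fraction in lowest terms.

1/2

Boreal: cooperation gives 66 each period; deviation gives 114 once then 8 forever.
  66/(1−δ) ≥ 114 + 8δ/(1−δ) ⇒ δ ≥ 48/106 = 24/53.
Cinder: cooperation gives 77 each period; deviation gives 127 once then 27 forever.
  δ ≥ 50/100 = 1/2.
Both must hold, so the binding constraint is Cinder's: δ ≥ 1/2.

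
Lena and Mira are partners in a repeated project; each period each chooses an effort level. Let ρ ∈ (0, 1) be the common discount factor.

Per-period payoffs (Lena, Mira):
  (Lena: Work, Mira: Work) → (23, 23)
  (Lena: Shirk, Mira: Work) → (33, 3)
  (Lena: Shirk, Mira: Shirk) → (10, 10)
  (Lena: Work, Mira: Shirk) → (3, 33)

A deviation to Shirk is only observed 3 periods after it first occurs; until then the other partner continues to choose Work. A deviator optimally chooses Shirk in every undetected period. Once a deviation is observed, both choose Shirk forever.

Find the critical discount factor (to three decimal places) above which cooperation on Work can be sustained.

0.758

Deviating for the 3 undetected periods gains 33−23 = 10 per period over cooperation, then loses 23−10 = 13 per period forever once punishment starts.
Gain: 10(1 + ρ + … + ρ^2); loss: 13·ρ^3/(1−ρ).
No profitable deviation ⇔ 10(1−ρ^3) ≤ 13·ρ^3, i.e. ρ^3 ≥ 10/(10+13) = 10/23.
Hence ρ ≥ (10/23)^(1/3) ≈ 0.758.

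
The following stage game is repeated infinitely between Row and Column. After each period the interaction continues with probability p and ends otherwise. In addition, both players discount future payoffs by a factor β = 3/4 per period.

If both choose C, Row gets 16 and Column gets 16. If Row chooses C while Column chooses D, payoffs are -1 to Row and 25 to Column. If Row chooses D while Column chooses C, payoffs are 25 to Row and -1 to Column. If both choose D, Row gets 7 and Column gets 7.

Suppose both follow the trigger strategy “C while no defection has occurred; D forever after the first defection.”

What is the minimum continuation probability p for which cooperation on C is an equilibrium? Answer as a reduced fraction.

2/3

With continuation probability p and discount β, the effective per-period discount factor is βp.
Grim-trigger IC: βp ≥ (25−16)/(25−7) = 1/2.
So p ≥ (1/2)/(3/4) = 2/3.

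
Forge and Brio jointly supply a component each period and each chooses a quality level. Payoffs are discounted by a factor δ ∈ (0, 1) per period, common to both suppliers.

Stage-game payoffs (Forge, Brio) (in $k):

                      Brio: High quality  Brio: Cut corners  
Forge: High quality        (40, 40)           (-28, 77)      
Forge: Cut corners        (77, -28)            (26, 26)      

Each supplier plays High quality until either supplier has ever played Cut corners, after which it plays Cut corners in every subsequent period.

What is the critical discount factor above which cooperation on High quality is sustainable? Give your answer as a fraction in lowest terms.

Under grim trigger the critical discount factor is (T−C)/(T−P) with T = 77, C = 40, P = 26.
δ* = (77−40)/(77−26) = 37/51.

37/51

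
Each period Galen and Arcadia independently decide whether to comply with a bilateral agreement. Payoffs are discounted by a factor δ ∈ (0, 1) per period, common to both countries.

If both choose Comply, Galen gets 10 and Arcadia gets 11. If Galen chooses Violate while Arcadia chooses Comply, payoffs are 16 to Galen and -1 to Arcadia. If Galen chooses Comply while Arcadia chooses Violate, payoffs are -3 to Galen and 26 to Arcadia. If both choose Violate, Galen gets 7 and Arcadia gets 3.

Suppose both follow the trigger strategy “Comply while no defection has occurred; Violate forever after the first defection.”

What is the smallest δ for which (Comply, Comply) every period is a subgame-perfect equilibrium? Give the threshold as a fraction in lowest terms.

Galen: cooperation gives 10 each period; deviation gives 16 once then 7 forever.
  10/(1−δ) ≥ 16 + 7δ/(1−δ) ⇒ δ ≥ 6/9 = 2/3.
Arcadia: cooperation gives 11 each period; deviation gives 26 once then 3 forever.
  δ ≥ 15/23.
Both must hold, so the binding constraint is Galen's: δ ≥ 2/3.

2/3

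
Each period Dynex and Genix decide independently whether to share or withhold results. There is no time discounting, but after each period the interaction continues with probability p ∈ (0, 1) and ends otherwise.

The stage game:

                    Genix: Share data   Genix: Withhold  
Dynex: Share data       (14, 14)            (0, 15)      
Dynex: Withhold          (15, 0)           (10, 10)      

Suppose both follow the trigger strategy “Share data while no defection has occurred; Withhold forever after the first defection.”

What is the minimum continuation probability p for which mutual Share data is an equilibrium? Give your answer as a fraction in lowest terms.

With no time discounting, the continuation probability p plays the role of the discount factor.
Grim-trigger IC: 14/(1−p) ≥ 15 + 10p/(1−p) ⇒ p ≥ (15−14)/(15−10) = 1/5.

1/5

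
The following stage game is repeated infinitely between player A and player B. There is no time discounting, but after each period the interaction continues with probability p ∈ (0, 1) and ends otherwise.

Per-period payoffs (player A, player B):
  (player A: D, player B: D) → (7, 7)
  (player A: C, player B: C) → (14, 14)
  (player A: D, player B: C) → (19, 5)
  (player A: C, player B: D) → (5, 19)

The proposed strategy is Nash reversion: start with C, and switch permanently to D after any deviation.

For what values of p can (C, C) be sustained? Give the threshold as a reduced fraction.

With no time discounting, the continuation probability p plays the role of the discount factor.
Grim-trigger IC: 14/(1−p) ≥ 19 + 7p/(1−p) ⇒ p ≥ (19−14)/(19−7) = 5/12.

5/12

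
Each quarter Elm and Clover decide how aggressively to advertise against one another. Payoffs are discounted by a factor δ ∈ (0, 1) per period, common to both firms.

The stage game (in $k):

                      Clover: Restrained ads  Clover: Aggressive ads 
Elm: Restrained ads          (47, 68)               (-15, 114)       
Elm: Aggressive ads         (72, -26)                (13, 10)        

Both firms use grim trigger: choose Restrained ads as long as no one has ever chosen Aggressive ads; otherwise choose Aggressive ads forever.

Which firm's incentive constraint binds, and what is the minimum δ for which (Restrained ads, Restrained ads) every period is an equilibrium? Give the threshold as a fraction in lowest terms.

Clover; δ ≥ 23/52

Elm: cooperation gives 47 each period; deviation gives 72 once then 13 forever.
  47/(1−δ) ≥ 72 + 13δ/(1−δ) ⇒ δ ≥ 25/59.
Clover: cooperation gives 68 each period; deviation gives 114 once then 10 forever.
  δ ≥ 46/104 = 23/52.
Both must hold, so the binding constraint is Clover's: δ ≥ 23/52.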